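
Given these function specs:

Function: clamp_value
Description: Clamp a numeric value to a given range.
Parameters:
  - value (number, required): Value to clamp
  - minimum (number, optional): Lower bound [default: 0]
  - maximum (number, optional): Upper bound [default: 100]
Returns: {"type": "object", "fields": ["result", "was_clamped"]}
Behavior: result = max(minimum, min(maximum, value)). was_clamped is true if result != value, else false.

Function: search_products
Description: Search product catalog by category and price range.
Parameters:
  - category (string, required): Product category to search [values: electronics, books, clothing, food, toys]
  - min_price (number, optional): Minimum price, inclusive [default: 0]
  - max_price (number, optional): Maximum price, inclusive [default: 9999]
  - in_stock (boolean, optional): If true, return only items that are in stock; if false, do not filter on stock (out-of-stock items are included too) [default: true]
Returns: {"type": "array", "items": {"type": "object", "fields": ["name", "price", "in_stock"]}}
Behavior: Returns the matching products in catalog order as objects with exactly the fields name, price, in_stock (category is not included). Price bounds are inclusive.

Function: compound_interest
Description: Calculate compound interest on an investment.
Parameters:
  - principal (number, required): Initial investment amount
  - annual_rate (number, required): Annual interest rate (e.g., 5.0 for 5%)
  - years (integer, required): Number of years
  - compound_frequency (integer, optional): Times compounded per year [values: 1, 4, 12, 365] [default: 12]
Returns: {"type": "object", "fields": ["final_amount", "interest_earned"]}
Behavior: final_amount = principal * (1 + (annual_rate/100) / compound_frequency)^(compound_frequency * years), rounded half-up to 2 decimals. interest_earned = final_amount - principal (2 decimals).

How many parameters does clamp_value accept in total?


Parameters of clamp_value: value (required), minimum (optional), maximum (optional)
Total:
3


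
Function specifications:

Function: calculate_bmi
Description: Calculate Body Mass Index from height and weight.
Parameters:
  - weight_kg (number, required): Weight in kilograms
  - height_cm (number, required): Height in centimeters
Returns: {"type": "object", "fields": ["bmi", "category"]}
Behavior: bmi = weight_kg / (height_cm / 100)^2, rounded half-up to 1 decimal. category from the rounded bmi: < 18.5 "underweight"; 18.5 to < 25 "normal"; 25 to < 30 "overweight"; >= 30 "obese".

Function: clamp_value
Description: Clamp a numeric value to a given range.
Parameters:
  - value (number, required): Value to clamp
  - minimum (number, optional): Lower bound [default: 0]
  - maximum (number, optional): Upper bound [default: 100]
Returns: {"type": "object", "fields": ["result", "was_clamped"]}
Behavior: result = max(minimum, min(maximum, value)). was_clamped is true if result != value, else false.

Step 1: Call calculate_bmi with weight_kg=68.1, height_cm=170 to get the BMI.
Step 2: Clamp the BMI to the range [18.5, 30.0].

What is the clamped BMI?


Step 1: calculate_bmi(weight_kg=68.1, height_cm=170)
  height_m = 170 / 100 = 1.7
  bmi = 68.1 / 1.7^2 = 68.1 / 2.89 = 23.564014 -> 23.6
  18.5 <= 23.6 < 25 -> normal
  -> bmi = 23.6
Step 2: clamp_value(value=23.6, minimum=18.5, maximum=30.0)
  result = max(18.5, min(30.0, 23.6)) = max(18.5, 23.6) = 23.6
  was_clamped = (23.6 != 23.6) = false
  -> result = 23.6
23.6


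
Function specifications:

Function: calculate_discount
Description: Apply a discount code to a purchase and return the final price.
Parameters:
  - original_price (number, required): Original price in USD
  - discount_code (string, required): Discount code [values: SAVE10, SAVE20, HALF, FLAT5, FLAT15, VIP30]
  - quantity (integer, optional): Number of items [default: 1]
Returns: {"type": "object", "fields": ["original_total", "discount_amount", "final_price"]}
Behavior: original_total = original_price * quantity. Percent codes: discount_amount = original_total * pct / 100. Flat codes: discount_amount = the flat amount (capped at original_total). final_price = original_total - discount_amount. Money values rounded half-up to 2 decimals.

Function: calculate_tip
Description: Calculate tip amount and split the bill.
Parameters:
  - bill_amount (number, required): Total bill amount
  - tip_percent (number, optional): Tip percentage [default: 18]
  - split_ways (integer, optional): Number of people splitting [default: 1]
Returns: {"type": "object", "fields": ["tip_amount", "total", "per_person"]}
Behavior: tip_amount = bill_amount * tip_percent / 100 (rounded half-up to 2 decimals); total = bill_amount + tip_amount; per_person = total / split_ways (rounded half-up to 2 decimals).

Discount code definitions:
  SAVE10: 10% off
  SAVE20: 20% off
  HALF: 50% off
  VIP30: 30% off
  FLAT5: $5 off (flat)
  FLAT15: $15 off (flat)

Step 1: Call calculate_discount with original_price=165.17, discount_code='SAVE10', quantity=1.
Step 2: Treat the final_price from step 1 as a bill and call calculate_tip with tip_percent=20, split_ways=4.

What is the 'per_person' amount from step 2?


Step 1: calculate_discount(original_price=165.17, discount_code=SAVE10, quantity=1)
  original_total = 165.17 * 1 = 165.17
  SAVE10 = 10% off: discount_amount = 165.17 * 10/100 = 16.517 -> 16.52
  final_price = 165.17 - 16.52 = 148.65
  -> final_price = 148.65
Step 2: calculate_tip(bill_amount=148.65, tip_percent=20, split_ways=4)
  tip_amount = 148.65 * 20/100 = 29.73 -> 29.73
  total = 148.65 + 29.73 = 178.38
  per_person = 178.38 / 4 = 44.595 -> 44.60
  -> per_person = 44.60
$44.60


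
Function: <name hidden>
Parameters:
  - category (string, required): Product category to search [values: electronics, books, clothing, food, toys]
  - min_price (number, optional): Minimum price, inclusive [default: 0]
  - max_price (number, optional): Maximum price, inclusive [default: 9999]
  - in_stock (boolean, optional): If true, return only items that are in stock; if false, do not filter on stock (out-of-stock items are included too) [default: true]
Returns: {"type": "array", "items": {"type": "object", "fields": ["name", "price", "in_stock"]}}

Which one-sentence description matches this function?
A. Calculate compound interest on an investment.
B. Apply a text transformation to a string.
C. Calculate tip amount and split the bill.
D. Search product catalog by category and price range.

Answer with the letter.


Parameters category, min_price, max_price, in_stock and return "array" fit: Search product catalog by category and price range.
D


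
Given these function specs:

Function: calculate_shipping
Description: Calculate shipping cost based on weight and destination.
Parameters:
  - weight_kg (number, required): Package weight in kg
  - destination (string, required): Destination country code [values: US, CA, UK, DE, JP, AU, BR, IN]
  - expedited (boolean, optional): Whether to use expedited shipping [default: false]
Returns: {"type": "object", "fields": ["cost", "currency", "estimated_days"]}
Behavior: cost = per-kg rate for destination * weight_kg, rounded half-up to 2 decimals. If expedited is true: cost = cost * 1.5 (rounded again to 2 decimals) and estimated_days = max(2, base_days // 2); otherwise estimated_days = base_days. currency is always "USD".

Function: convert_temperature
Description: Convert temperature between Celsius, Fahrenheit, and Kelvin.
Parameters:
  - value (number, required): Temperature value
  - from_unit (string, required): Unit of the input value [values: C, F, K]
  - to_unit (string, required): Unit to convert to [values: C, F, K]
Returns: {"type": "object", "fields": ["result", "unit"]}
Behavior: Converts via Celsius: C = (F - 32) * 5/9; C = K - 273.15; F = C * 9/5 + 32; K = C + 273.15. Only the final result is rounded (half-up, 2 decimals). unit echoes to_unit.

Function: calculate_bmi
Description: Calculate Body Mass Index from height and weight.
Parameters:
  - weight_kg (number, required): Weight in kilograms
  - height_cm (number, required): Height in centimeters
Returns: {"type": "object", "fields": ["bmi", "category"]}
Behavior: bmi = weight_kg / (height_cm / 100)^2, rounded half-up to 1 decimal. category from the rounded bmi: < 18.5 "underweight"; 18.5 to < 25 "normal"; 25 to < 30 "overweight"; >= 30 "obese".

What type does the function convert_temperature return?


The convert_temperature spec declares Returns: {"type": "object", "fields": ["result", "unit"]}
Type:
object


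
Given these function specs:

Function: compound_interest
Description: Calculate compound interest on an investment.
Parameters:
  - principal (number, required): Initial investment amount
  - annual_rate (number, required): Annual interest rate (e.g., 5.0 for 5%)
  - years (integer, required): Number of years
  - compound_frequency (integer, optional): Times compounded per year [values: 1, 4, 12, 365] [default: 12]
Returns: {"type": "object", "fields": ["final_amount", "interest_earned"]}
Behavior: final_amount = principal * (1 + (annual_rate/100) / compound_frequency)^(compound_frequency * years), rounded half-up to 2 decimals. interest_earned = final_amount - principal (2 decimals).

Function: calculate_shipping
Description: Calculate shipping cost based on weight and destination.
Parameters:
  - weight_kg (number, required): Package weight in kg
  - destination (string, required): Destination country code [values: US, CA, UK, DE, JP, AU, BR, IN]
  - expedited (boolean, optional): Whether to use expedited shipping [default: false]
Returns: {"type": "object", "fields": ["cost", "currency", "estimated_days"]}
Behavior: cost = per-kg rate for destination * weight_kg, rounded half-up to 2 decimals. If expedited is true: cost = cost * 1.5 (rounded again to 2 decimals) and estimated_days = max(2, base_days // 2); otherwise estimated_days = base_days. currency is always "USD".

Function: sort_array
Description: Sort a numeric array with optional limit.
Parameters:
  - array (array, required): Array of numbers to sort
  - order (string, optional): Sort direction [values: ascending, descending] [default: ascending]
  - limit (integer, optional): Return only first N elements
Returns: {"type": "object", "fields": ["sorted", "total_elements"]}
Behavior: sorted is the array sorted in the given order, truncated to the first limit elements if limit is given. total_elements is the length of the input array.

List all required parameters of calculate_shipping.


Parameters of calculate_shipping and their required/optional flag:
  weight_kg: required
  destination: required
  expedited: optional
destination, weight_kg


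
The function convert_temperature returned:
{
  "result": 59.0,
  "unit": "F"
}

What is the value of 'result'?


59.0


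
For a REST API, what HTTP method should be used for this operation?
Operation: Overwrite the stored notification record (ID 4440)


GET = read, POST = create, PUT = update/replace, DELETE = remove
This operation is an update/replace.
PUT


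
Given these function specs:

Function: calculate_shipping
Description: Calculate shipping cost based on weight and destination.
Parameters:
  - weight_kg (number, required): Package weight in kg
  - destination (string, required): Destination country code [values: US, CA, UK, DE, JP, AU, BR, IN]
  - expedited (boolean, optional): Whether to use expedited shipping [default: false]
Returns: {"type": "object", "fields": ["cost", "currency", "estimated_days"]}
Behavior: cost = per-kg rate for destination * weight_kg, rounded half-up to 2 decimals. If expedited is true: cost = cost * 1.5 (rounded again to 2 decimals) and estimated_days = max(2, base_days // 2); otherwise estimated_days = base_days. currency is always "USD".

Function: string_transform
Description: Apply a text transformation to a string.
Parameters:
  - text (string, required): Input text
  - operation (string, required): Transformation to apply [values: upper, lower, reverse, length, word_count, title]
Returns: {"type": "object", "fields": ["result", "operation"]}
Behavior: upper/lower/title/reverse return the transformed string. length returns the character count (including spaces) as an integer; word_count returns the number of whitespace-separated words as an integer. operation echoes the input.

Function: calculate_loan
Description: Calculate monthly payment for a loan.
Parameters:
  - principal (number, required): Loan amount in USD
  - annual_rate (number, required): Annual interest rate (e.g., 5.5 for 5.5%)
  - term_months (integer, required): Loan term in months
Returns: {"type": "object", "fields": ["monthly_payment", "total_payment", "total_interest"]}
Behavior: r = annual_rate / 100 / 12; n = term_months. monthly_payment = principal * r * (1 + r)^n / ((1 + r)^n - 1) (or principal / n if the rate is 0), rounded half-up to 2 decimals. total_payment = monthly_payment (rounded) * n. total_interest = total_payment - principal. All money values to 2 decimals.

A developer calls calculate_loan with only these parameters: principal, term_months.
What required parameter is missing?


Required parameters: principal, annual_rate, term_months
Provided: principal, term_months
Missing: annual_rate
annual_rate


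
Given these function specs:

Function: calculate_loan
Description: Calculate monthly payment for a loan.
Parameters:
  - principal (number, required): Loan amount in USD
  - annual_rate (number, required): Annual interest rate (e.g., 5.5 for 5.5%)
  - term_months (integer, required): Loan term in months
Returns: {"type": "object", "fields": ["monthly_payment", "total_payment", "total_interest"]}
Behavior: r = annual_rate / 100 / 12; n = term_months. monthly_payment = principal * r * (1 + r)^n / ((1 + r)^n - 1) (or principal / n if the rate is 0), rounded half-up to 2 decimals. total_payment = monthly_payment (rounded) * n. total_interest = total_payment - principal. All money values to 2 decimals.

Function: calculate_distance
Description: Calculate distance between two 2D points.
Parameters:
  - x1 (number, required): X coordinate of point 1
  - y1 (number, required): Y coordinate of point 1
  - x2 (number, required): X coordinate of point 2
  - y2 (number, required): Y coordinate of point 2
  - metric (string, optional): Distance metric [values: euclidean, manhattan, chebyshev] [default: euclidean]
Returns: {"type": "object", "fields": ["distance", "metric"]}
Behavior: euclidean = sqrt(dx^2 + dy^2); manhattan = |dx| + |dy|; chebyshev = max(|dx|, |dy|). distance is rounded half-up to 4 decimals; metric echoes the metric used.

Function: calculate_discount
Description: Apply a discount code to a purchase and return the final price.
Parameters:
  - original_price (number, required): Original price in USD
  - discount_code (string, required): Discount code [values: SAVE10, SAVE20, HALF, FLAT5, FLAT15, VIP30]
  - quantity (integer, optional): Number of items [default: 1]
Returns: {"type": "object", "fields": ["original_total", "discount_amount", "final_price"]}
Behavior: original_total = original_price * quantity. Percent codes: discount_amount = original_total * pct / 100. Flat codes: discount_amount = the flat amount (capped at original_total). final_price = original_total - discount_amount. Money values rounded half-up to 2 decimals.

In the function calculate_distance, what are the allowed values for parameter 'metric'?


The calculate_distance spec declares:
  - metric (string, optional): Distance metric [values: euclidean, manhattan, chebyshev] [default: euclidean]
Allowed values:
euclidean, manhattan, chebyshev


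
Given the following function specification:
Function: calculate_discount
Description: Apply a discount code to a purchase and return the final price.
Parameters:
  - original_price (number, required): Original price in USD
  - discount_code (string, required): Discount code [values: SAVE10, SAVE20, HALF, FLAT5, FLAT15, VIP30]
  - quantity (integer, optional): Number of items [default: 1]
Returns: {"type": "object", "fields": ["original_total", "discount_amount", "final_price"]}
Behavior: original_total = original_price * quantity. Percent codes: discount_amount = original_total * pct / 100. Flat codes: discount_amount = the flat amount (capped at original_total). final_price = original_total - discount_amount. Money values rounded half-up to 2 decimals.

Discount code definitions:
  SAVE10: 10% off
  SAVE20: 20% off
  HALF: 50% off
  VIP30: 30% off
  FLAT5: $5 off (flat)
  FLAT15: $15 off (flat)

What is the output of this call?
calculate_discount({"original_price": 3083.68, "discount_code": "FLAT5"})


Defaults applied: quantity=1
original_total = 3083.68 * 1 = 3083.68
FLAT5 = $5 flat: discount_amount = min(5.00, 3083.68) = 5.00
final_price = 3083.68 - 5.00 = 3078.68
Output:
{"original_total": 3083.68, "discount_amount": 5.0, "final_price": 3078.68}


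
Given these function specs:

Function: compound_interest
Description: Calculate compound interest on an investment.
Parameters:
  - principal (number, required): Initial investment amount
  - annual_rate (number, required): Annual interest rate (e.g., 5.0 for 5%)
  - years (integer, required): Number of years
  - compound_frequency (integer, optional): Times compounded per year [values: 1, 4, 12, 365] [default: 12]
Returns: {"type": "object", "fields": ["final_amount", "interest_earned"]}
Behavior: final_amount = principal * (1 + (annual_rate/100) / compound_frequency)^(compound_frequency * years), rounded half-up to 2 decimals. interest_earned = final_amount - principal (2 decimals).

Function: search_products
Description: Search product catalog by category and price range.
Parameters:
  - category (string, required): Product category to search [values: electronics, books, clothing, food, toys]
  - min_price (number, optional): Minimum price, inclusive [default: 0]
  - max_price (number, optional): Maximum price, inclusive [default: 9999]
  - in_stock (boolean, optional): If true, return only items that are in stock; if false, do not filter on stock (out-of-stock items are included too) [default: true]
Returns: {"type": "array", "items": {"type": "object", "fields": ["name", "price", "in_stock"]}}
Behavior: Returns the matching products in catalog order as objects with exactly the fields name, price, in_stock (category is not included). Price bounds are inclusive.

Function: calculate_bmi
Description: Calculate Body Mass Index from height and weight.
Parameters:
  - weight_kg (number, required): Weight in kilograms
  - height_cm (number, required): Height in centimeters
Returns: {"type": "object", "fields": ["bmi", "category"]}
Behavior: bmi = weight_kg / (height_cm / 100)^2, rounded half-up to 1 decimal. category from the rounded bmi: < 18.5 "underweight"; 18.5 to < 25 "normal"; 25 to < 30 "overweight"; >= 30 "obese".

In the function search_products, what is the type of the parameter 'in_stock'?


The search_products spec declares:
  - in_stock (boolean, optional): If true, return only items that are in stock; if false, do not filter on stock (out-of-stock items are included too) [default: true]
Type:
boolean


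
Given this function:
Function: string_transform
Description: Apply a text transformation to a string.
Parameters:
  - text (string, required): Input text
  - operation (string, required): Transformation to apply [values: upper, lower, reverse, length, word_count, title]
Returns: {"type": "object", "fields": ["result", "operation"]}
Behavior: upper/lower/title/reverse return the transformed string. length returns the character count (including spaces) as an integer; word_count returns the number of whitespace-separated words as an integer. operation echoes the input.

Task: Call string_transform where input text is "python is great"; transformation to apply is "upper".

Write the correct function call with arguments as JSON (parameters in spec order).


Mapping each described value to its parameter name:
  'Input text' -> text = "python is great"
  'Transformation to apply' -> operation = "upper"
string_transform({"text": "python is great", "operation": "upper"})


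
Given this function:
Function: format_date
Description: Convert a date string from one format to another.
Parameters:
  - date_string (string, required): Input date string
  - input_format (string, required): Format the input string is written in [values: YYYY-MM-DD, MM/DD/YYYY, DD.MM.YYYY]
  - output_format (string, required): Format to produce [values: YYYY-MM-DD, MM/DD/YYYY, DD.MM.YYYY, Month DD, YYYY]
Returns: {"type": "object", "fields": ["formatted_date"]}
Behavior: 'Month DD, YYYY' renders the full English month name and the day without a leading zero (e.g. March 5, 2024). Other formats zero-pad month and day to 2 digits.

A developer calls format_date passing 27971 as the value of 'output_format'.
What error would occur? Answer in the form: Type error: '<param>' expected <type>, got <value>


Spec: 'output_format' is declared as string; 27971 is an integer.
Type error: 'output_format' expected string, got 27971


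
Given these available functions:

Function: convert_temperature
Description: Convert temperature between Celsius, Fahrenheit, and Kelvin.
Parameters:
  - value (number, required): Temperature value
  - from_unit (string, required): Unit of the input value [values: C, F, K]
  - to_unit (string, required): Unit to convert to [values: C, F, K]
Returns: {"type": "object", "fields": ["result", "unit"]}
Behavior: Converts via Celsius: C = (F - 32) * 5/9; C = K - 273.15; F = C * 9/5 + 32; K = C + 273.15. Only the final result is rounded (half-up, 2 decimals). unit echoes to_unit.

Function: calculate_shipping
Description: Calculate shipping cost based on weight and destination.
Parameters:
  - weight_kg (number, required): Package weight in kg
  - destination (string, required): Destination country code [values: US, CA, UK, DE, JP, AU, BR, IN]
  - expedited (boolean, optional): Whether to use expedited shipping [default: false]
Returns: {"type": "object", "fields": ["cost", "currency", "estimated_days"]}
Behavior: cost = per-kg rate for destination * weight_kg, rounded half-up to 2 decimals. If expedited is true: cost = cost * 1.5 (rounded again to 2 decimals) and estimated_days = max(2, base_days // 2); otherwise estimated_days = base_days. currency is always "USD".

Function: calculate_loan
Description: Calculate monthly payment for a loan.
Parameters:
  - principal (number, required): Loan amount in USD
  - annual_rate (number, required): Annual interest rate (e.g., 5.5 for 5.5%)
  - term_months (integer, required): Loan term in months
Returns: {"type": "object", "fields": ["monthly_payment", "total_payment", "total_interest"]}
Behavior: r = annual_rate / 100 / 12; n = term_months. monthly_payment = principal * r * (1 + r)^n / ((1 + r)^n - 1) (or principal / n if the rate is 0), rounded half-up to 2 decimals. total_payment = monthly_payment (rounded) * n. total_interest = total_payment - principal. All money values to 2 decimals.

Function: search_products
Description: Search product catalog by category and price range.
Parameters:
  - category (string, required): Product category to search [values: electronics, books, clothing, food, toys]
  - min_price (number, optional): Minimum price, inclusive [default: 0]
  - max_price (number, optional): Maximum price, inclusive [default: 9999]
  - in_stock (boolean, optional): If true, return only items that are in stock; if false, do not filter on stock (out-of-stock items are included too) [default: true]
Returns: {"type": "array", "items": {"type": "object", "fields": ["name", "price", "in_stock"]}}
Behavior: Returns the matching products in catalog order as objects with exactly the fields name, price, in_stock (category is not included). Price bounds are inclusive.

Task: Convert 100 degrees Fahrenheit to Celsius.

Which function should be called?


The task needs a function whose description is: Convert temperature between Celsius, Fahrenheit, and Kelvin.
convert_temperature


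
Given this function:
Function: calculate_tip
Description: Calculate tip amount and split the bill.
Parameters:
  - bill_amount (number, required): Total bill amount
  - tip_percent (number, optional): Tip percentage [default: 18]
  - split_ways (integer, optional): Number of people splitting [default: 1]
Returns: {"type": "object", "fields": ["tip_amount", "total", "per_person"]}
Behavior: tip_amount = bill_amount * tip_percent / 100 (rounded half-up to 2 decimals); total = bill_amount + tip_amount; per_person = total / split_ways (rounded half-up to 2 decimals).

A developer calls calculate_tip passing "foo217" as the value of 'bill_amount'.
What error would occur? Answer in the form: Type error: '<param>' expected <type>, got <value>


Spec: 'bill_amount' is declared as number; "foo217" is a string.
Type error: 'bill_amount' expected number, got "foo217"


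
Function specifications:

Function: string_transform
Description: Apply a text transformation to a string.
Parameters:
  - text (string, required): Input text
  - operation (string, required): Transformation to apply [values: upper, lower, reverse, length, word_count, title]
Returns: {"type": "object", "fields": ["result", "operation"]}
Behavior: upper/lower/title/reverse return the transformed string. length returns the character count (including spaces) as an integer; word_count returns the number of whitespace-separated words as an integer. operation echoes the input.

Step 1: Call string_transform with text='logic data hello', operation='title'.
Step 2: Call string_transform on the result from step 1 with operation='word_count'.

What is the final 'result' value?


Step 1: string_transform(text='logic data hello', operation='title')
  -> result = 'Logic Data Hello'
Step 2: string_transform(text='Logic Data Hello', operation='word_count')
  words: Logic, Data, Hello -> 3
  -> result = 3
3


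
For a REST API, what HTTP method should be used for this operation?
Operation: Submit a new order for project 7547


GET = read, POST = create, PUT = update/replace, DELETE = remove
This operation is a create.
POST


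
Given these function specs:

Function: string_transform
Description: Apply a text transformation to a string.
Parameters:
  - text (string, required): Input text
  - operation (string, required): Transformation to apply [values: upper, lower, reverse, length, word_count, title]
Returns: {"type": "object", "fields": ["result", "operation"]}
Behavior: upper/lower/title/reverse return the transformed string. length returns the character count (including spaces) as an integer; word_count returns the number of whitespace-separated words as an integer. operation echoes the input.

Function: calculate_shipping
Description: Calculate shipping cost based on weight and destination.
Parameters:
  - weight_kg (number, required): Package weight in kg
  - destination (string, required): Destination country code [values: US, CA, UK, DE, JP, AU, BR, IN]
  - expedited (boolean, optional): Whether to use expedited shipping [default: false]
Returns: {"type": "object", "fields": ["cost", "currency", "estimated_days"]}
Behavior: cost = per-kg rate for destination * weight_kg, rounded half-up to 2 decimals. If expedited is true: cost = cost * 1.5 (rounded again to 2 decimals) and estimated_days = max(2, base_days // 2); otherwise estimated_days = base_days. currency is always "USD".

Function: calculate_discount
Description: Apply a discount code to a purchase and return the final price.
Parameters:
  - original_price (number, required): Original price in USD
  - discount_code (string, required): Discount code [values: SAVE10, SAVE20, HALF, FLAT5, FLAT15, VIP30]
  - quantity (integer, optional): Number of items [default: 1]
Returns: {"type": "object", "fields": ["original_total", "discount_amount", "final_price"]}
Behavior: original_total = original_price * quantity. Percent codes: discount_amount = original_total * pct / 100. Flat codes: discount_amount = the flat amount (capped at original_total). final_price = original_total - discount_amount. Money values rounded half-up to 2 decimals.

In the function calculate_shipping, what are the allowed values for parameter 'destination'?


The calculate_shipping spec declares:
  - destination (string, required): Destination country code [values: US, CA, UK, DE, JP, AU, BR, IN]
Allowed values:
US, CA, UK, DE, JP, AU, BR, IN


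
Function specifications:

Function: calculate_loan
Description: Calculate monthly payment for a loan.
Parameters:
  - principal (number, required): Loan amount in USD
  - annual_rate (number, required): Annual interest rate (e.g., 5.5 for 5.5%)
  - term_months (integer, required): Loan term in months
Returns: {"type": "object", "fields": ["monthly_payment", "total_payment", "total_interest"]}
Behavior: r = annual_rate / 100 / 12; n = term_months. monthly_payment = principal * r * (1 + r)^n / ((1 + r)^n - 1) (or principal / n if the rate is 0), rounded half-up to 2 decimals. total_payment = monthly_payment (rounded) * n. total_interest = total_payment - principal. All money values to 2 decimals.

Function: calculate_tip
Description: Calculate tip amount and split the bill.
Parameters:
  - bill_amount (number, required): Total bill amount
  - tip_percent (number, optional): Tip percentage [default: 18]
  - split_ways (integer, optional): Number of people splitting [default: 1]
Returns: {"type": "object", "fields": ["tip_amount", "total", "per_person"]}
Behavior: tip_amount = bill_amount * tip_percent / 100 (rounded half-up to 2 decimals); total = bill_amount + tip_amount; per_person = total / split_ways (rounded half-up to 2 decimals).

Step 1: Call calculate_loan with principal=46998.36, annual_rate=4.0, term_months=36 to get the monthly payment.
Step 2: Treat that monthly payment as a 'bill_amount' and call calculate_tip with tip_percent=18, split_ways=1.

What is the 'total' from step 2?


Step 1: calculate_loan(principal=46998.36, annual_rate=4.0, term_months=36)
  r = 4.0 / 100 / 12 = 0.003333333333 (keep full precision)
  (1 + r)^36 = 1.12727187
  monthly_payment = 46998.36 * 0.003333333333 * 1.12727187 / (1.12727187 - 1) = 1387.578876 -> 1387.58
  total_payment = 1387.58 * 36 = 49952.88
  total_interest = 49952.88 - 46998.36 = 2954.52
  -> monthly_payment = 1387.58
Step 2: calculate_tip(bill_amount=1387.58, tip_percent=18, split_ways=1)
  tip_amount = 1387.58 * 18/100 = 249.7644 -> 249.76
  total = 1387.58 + 249.76 = 1637.34
  per_person = 1637.34 / 1 = 1637.34 -> 1637.34
  -> total = 1637.34
$1637.34


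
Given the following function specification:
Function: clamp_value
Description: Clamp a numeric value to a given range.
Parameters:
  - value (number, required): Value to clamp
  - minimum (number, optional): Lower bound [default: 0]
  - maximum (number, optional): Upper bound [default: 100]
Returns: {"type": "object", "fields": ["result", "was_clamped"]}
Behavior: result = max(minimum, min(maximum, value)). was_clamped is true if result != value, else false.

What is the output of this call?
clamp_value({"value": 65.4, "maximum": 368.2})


Defaults applied: minimum=0
result = max(0, min(368.2, 65.4)) = max(0, 65.4) = 65.4
was_clamped = (65.4 != 65.4) = false
Output:
{"result": 65.4, "was_clamped": false}


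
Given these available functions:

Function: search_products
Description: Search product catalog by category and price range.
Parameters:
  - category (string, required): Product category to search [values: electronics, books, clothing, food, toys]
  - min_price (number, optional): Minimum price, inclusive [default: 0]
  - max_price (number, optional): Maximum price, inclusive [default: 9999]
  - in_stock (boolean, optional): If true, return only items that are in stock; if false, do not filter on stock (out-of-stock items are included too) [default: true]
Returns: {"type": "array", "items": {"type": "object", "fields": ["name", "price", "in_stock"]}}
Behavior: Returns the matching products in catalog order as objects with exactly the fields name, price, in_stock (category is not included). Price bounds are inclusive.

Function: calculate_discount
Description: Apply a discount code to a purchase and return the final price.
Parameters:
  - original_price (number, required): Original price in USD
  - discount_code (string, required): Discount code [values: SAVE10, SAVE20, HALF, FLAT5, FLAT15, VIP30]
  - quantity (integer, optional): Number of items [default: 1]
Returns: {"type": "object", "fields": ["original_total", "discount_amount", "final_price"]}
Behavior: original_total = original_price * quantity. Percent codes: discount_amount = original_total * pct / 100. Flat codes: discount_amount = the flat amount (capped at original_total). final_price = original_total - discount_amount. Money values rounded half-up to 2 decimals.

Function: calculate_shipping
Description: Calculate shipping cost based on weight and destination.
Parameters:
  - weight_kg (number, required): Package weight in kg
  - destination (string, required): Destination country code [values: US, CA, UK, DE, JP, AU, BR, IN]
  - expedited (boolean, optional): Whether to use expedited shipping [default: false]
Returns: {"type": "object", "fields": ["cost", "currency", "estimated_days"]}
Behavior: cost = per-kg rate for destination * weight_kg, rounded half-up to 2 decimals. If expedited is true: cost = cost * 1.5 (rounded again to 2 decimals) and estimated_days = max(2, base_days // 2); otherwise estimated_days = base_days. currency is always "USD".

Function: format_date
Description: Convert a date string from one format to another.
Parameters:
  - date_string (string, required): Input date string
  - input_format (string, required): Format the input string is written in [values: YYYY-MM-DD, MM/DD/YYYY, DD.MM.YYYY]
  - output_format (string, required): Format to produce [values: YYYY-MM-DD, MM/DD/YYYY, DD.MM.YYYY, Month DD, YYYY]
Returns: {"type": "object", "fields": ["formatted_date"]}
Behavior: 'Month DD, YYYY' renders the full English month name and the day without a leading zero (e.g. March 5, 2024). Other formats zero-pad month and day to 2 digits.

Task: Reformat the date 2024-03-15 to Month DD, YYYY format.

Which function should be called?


The task needs a function whose description is: Convert a date string from one format to another.
format_date


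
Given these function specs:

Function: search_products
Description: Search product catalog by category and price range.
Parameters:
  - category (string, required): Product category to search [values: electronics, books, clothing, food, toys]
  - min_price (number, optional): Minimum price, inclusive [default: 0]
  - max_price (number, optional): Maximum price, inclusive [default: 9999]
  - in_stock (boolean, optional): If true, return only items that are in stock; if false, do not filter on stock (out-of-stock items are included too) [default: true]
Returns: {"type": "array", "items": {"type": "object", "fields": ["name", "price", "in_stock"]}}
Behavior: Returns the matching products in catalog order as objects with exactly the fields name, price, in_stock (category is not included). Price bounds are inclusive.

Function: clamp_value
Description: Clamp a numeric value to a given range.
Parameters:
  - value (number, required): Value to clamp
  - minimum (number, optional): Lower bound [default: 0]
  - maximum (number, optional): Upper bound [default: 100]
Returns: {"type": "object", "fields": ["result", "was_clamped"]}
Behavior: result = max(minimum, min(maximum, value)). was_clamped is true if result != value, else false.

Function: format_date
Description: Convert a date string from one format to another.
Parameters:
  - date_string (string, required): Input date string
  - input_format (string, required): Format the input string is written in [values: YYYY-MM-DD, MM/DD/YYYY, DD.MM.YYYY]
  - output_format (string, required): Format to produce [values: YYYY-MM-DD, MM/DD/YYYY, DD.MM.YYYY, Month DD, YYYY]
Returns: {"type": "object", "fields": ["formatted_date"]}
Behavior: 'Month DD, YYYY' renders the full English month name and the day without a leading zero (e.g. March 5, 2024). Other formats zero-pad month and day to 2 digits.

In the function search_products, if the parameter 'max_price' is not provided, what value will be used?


The search_products spec declares:
  - max_price (number, optional): Maximum price, inclusive [default: 9999]
Default:
9999


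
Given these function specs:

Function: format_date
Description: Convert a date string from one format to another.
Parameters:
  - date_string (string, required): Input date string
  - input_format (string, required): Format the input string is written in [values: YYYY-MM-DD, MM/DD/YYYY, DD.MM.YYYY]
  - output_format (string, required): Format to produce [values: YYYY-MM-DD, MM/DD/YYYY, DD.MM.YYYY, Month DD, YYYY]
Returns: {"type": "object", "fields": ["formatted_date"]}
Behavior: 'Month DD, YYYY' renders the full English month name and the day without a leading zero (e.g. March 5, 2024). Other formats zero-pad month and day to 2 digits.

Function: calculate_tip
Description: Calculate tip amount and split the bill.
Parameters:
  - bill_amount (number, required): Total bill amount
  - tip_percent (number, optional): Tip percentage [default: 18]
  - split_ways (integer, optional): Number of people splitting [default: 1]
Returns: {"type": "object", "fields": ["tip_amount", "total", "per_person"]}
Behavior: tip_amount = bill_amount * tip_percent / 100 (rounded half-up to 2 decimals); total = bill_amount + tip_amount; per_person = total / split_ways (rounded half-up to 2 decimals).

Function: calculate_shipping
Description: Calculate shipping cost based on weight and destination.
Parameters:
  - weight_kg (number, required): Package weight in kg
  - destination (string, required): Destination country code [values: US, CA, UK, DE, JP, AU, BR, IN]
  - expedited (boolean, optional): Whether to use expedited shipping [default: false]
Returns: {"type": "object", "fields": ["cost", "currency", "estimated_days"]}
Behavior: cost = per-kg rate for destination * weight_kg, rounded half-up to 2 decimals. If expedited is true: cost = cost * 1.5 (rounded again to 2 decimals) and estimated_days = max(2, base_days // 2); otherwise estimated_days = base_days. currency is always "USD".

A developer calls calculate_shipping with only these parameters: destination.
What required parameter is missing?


Required parameters: weight_kg, destination
Provided: destination
Missing: weight_kg
weight_kg


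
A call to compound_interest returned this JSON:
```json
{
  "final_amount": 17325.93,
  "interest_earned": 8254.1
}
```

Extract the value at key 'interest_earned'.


8254.1


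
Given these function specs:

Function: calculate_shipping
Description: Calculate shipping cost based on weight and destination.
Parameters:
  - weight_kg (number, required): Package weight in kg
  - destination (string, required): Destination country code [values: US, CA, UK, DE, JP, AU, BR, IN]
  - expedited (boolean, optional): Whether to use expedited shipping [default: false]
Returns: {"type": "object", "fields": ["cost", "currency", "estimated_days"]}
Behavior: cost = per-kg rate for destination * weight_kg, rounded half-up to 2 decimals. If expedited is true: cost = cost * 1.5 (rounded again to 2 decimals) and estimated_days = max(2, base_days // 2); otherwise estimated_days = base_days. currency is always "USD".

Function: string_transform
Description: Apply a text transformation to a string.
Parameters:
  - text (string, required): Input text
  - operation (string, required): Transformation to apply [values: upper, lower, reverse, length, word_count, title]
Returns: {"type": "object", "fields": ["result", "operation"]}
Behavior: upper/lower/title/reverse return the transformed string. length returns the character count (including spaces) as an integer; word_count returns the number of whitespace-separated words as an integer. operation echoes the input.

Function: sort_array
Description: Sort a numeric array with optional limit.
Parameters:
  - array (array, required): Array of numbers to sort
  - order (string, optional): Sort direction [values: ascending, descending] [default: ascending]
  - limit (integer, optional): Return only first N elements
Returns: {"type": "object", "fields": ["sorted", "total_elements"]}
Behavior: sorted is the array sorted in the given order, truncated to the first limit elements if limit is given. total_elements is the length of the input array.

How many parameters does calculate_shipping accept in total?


Parameters of calculate_shipping: weight_kg (required), destination (required), expedited (optional)
Total:
3
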